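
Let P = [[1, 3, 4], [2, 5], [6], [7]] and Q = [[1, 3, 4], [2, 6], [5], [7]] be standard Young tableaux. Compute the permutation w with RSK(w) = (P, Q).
7 2 3 6 1 5 4

Reverse the RSK construction: for i from n down to 1, find the cell of Q containing i, remove the entry at that cell from P, and reverse-bump it up through P; the value ejected from row 1 is w(i).

Step i=7: Q has 7 at row 4, column 1; remove 7 from row 4 of P and reverse-bump: 7 enters row 3 and ejects 6; 6 enters row 2 and ejects 5; 5 enters row 1 and ejects 4. So w(7) = 4. P is now [[1, 3, 5], [2, 6], [7]].
Step i=6: Q has 6 at row 2, column 2; remove 6 from row 2 of P and reverse-bump: 6 enters row 1 and ejects 5. So w(6) = 5. P is now [[1, 3, 6], [2], [7]].
Step i=5: Q has 5 at row 3, column 1; remove 7 from row 3 of P and reverse-bump: 7 enters row 2 and ejects 2; 2 enters row 1 and ejects 1. So w(5) = 1. P is now [[2, 3, 6], [7]].
Step i=4: Q has 4 at row 1, column 3; remove that cell from P, ejecting 6. So w(4) = 6. P is now [[2, 3], [7]].
Step i=3: Q has 3 at row 1, column 2; remove that cell from P, ejecting 3. So w(3) = 3. P is now [[2], [7]].
Step i=2: Q has 2 at row 2, column 1; remove 7 from row 2 of P and reverse-bump: 7 enters row 1 and ejects 2. So w(2) = 2. P is now [[7]].
Step i=1: Q has 1 at row 1, column 1; remove that cell from P, ejecting 7. So w(1) = 7. P is now [].

So w = 7 2 3 6 1 5 4.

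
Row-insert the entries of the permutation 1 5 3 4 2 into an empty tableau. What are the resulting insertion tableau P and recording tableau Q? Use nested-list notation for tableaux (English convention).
Insert each entry of the permutation into P by Schensted row insertion, recording in Q the position of each new cell.

Insert 1: appended to row 1. P = [[1]], Q = [[1]].
Insert 5: appended to row 1. P = [[1, 5]], Q = [[1, 2]].
Insert 3: 3 bumps 5 from row 1; 5 starts row 2. P = [[1, 3], [5]], Q = [[1, 2], [3]].
Insert 4: appended to row 1. P = [[1, 3, 4], [5]], Q = [[1, 2, 4], [3]].
Insert 2: 2 bumps 3 from row 1; 3 bumps 5 from row 2; 5 starts row 3. P = [[1, 2, 4], [3], [5]], Q = [[1, 2, 4], [3], [5]].

So P = [[1, 2, 4], [3], [5]], Q = [[1, 2, 4], [3], [5]].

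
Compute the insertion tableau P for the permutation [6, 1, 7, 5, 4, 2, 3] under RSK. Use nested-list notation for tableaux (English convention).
Insert 6: appended to row 1. P = [[6]].
Insert 1: 1 bumps 6 from row 1; 6 starts row 2. P = [[1], [6]].
Insert 7: appended to row 1. P = [[1, 7], [6]].
Insert 5: 5 bumps 7 from row 1; 7 appends to row 2. P = [[1, 5], [6, 7]].
Insert 4: 4 bumps 5 from row 1; 5 bumps 6 from row 2; 6 starts row 3. P = [[1, 4], [5, 7], [6]].
Insert 2: 2 bumps 4 from row 1; 4 bumps 5 from row 2; 5 bumps 6 from row 3; 6 starts row 4. P = [[1, 2], [4, 7], [5], [6]].
Insert 3: appended to row 1. P = [[1, 2, 3], [4, 7], [5], [6]].

So P = [[1, 2, 3], [4, 7], [5], [6]].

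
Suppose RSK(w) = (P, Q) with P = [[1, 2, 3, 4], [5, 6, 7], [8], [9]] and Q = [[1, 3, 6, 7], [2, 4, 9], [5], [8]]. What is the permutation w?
Reverse the RSK construction: for i from n down to 1, find the cell of Q containing i, remove the entry at that cell from P, and reverse-bump it up through P; the value ejected from row 1 is w(i).

Step i=9: Q has 9 at row 2, column 3; remove 7 from row 2 of P and reverse-bump: 7 enters row 1 and ejects 4. So w(9) = 4. P is now [[1, 2, 3, 7], [5, 6], [8], [9]].
Step i=8: Q has 8 at row 4, column 1; remove 9 from row 4 of P and reverse-bump: 9 enters row 3 and ejects 8; 8 enters row 2 and ejects 6; 6 enters row 1 and ejects 3. So w(8) = 3. P is now [[1, 2, 6, 7], [5, 8], [9]].
Step i=7: Q has 7 at row 1, column 4; remove that cell from P, ejecting 7. So w(7) = 7. P is now [[1, 2, 6], [5, 8], [9]].
Step i=6: Q has 6 at row 1, column 3; remove that cell from P, ejecting 6. So w(6) = 6. P is now [[1, 2], [5, 8], [9]].
Step i=5: Q has 5 at row 3, column 1; remove 9 from row 3 of P and reverse-bump: 9 enters row 2 and ejects 8; 8 enters row 1 and ejects 2. So w(5) = 2. P is now [[1, 8], [5, 9]].
Step i=4: Q has 4 at row 2, column 2; remove 9 from row 2 of P and reverse-bump: 9 enters row 1 and ejects 8. So w(4) = 8. P is now [[1, 9], [5]].
Step i=3: Q has 3 at row 1, column 2; remove that cell from P, ejecting 9. So w(3) = 9. P is now [[1], [5]].
Step i=2: Q has 2 at row 2, column 1; remove 5 from row 2 of P and reverse-bump: 5 enters row 1 and ejects 1. So w(2) = 1. P is now [[5]].
Step i=1: Q has 1 at row 1, column 1; remove that cell from P, ejecting 5. So w(1) = 5. P is now [].

So w = 5 1 9 8 2 6 7 3 4.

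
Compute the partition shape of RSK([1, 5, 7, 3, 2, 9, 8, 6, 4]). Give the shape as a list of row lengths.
[4, 2, 2, 1]

Row-insert each entry into an empty tableau.

After inserting 1: P = [[1]].
After inserting 5: P = [[1, 5]].
After inserting 7: P = [[1, 5, 7]].
After inserting 3: P = [[1, 3, 7], [5]].
After inserting 2: P = [[1, 2, 7], [3], [5]].
After inserting 9: P = [[1, 2, 7, 9], [3], [5]].
After inserting 8: P = [[1, 2, 7, 8], [3, 9], [5]].
After inserting 6: P = [[1, 2, 6, 8], [3, 7], [5, 9]].
After inserting 4: P = [[1, 2, 4, 8], [3, 6], [5, 7], [9]].

The final insertion tableau P = [[1, 2, 4, 8], [3, 6], [5, 7], [9]] has shape [4, 2, 2, 1].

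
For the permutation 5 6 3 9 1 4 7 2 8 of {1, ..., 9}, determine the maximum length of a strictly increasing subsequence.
4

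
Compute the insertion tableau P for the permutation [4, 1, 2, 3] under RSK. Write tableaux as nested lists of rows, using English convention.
P = [[1, 2, 3], [4]]

Insert 4: appended to row 1. P = [[4]].
Insert 1: 1 bumps 4 from row 1; 4 starts row 2. P = [[1], [4]].
Insert 2: appended to row 1. P = [[1, 2], [4]].
Insert 3: appended to row 1. P = [[1, 2, 3], [4]].

So P = [[1, 2, 3], [4]].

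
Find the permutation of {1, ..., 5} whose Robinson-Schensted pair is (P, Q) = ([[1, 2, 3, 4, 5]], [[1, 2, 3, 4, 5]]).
Reverse the RSK construction: for i from n down to 1, find the cell of Q containing i, remove the entry at that cell from P, and reverse-bump it up through P; the value ejected from row 1 is w(i).

Step i=5: Q has 5 at row 1, column 5; remove that cell from P, ejecting 5. So w(5) = 5. P is now [[1, 2, 3, 4]].
Step i=4: Q has 4 at row 1, column 4; remove that cell from P, ejecting 4. So w(4) = 4. P is now [[1, 2, 3]].
Step i=3: Q has 3 at row 1, column 3; remove that cell from P, ejecting 3. So w(3) = 3. P is now [[1, 2]].
Step i=2: Q has 2 at row 1, column 2; remove that cell from P, ejecting 2. So w(2) = 2. P is now [[1]].
Step i=1: Q has 1 at row 1, column 1; remove that cell from P, ejecting 1. So w(1) = 1. P is now [].

So w = 1 2 3 4 5.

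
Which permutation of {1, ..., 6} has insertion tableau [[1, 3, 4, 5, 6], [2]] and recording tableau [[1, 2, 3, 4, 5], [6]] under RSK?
2 3 4 5 6 1

Reverse the RSK construction: for i from n down to 1, find the cell of Q containing i, remove the entry at that cell from P, and reverse-bump it up through P; the value ejected from row 1 is w(i).

Step i=6: Q has 6 at row 2, column 1; remove 2 from row 2 of P and reverse-bump: 2 enters row 1 and ejects 1. So w(6) = 1. P is now [[2, 3, 4, 5, 6]].
Step i=5: Q has 5 at row 1, column 5; remove that cell from P, ejecting 6. So w(5) = 6. P is now [[2, 3, 4, 5]].
Step i=4: Q has 4 at row 1, column 4; remove that cell from P, ejecting 5. So w(4) = 5. P is now [[2, 3, 4]].
Step i=3: Q has 3 at row 1, column 3; remove that cell from P, ejecting 4. So w(3) = 4. P is now [[2, 3]].
Step i=2: Q has 2 at row 1, column 2; remove that cell from P, ejecting 3. So w(2) = 3. P is now [[2]].
Step i=1: Q has 1 at row 1, column 1; remove that cell from P, ejecting 2. So w(1) = 2. P is now [].

So w = 2 3 4 5 6 1.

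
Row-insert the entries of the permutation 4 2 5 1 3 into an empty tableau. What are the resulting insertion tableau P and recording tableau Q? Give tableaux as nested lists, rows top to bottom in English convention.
P = [[1, 3], [2, 5], [4]], Q = [[1, 3], [2, 5], [4]]

Insert each entry of the permutation into P by Schensted row insertion, recording in Q the position of each new cell.

Insert 4: appended to row 1. P = [[4]].
Insert 2: 2 bumps 4 from row 1; 4 starts row 2. P = [[2], [4]].
Insert 5: appended to row 1. P = [[2, 5], [4]].
Insert 1: 1 bumps 2 from row 1; 2 bumps 4 from row 2; 4 starts row 3. P = [[1, 5], [2], [4]].
Insert 3: 3 bumps 5 from row 1; 5 appends to row 2. P = [[1, 3], [2, 5], [4]].

So P = [[1, 3], [2, 5], [4]], Q = [[1, 3], [2, 5], [4]].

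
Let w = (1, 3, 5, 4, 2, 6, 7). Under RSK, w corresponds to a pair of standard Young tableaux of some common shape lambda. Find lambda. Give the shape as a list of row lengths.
[5, 1, 1]

Row-insert each entry into an empty tableau.

After inserting 1: P = [[1]].
After inserting 3: P = [[1, 3]].
After inserting 5: P = [[1, 3, 5]].
After inserting 4: P = [[1, 3, 4], [5]].
After inserting 2: P = [[1, 2, 4], [3], [5]].
After inserting 6: P = [[1, 2, 4, 6], [3], [5]].
After inserting 7: P = [[1, 2, 4, 6, 7], [3], [5]].

The final insertion tableau P = [[1, 2, 4, 6, 7], [3], [5]] has shape [5, 1, 1].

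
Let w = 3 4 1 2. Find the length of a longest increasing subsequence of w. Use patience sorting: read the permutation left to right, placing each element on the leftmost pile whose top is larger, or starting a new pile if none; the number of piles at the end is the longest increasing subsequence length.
2

3: new pile. tops = [3]
4: new pile. tops = [3, 4]
1: onto pile 1 (replacing 3). tops = [1, 4]
2: onto pile 2 (replacing 4). tops = [1, 2]

2 piles, so the longest increasing subsequence has length 2.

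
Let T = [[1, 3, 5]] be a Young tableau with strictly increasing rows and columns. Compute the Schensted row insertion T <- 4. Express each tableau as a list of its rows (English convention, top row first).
[[1, 3, 4], [5]]

In row 1, 4 replaces 5 (the leftmost entry greater than 4); 5 is bumped to row 2. 5 starts a new row 2. The new tableau is [[1, 3, 4], [5]].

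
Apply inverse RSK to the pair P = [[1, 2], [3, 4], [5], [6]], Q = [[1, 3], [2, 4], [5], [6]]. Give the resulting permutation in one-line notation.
Reverse the RSK construction: for i from n down to 1, find the cell of Q containing i, remove the entry at that cell from P, and reverse-bump it up through P; the value ejected from row 1 is w(i).

Step i=6: Q has 6 at row 4, column 1; remove 6 from row 4 of P and reverse-bump: 6 enters row 3 and ejects 5; 5 enters row 2 and ejects 4; 4 enters row 1 and ejects 2. So w(6) = 2. P is now [[1, 4], [3, 5], [6]].
Step i=5: Q has 5 at row 3, column 1; remove 6 from row 3 of P and reverse-bump: 6 enters row 2 and ejects 5; 5 enters row 1 and ejects 4. So w(5) = 4. P is now [[1, 5], [3, 6]].
Step i=4: Q has 4 at row 2, column 2; remove 6 from row 2 of P and reverse-bump: 6 enters row 1 and ejects 5. So w(4) = 5. P is now [[1, 6], [3]].
Step i=3: Q has 3 at row 1, column 2; remove that cell from P, ejecting 6. So w(3) = 6. P is now [[1], [3]].
Step i=2: Q has 2 at row 2, column 1; remove 3 from row 2 of P and reverse-bump: 3 enters row 1 and ejects 1. So w(2) = 1. P is now [[3]].
Step i=1: Q has 1 at row 1, column 1; remove that cell from P, ejecting 3. So w(1) = 3. P is now [].

So w = 3 1 6 5 4 2.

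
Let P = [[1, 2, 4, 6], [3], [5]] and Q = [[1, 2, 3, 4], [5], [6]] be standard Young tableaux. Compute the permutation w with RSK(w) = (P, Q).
1 3 5 6 4 2

Reverse RSK: for i = n, n-1, ..., 1, locate i in Q, remove the corresponding corner cell from P, and reverse-bump its entry up through P; the value ejected from row 1 is w(i).

So w = 1 3 5 6 4 2.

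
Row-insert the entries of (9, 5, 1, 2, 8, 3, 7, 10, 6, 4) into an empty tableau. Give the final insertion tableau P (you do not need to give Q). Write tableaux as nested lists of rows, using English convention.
Insert 9: appended to row 1. P = [[9]].
Insert 5: 5 bumps 9 from row 1; 9 starts row 2. P = [[5], [9]].
Insert 1: 1 bumps 5 from row 1; 5 bumps 9 from row 2; 9 starts row 3. P = [[1], [5], [9]].
Insert 2: appended to row 1. P = [[1, 2], [5], [9]].
Insert 8: appended to row 1. P = [[1, 2, 8], [5], [9]].
Insert 3: 3 bumps 8 from row 1; 8 appends to row 2. P = [[1, 2, 3], [5, 8], [9]].
Insert 7: appended to row 1. P = [[1, 2, 3, 7], [5, 8], [9]].
Insert 10: appended to row 1. P = [[1, 2, 3, 7, 10], [5, 8], [9]].
Insert 6: 6 bumps 7 from row 1; 7 bumps 8 from row 2; 8 bumps 9 from row 3; 9 starts row 4. P = [[1, 2, 3, 6, 10], [5, 7], [8], [9]].
Insert 4: 4 bumps 6 from row 1; 6 bumps 7 from row 2; 7 bumps 8 from row 3; 8 bumps 9 from row 4; 9 starts row 5. P = [[1, 2, 3, 4, 10], [5, 6], [7], [8], [9]].

So P = [[1, 2, 3, 4, 10], [5, 6], [7], [8], [9]].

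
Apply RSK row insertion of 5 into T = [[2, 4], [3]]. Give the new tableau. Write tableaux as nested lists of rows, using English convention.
[[2, 4, 5], [3]]

5 is larger than every entry of row 1, so it is appended to row 1. The new tableau is [[2, 4, 5], [3]].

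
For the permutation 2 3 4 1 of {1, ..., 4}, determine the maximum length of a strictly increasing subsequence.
3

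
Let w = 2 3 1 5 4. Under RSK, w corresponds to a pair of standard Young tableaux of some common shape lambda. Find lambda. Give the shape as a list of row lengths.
[3, 2]

Row-insert each entry into an empty tableau.

After inserting 2: P = [[2]].
After inserting 3: P = [[2, 3]].
After inserting 1: P = [[1, 3], [2]].
After inserting 5: P = [[1, 3, 5], [2]].
After inserting 4: P = [[1, 3, 4], [2, 5]].

The final insertion tableau P = [[1, 3, 4], [2, 5]] has shape [3, 2].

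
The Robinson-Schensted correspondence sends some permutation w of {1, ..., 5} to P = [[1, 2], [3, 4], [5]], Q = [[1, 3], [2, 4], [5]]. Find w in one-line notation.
3 1 5 4 2

Reverse the RSK construction: for i from n down to 1, find the cell of Q containing i, remove the entry at that cell from P, and reverse-bump it up through P; the value ejected from row 1 is w(i).

Step i=5: Q has 5 at row 3, column 1; remove 5 from row 3 of P and reverse-bump: 5 enters row 2 and ejects 4; 4 enters row 1 and ejects 2. So w(5) = 2. P is now [[1, 4], [3, 5]].
Step i=4: Q has 4 at row 2, column 2; remove 5 from row 2 of P and reverse-bump: 5 enters row 1 and ejects 4. So w(4) = 4. P is now [[1, 5], [3]].
Step i=3: Q has 3 at row 1, column 2; remove that cell from P, ejecting 5. So w(3) = 5. P is now [[1], [3]].
Step i=2: Q has 2 at row 2, column 1; remove 3 from row 2 of P and reverse-bump: 3 enters row 1 and ejects 1. So w(2) = 1. P is now [[3]].
Step i=1: Q has 1 at row 1, column 1; remove that cell from P, ejecting 3. So w(1) = 3. P is now [].

So w = 3 1 5 4 2.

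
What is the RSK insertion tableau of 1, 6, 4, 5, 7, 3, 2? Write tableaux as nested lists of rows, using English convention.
P = [[1, 2, 5, 7], [3], [4], [6]]

After inserting 1: P = [[1]].
After inserting 6: P = [[1, 6]].
After inserting 4: P = [[1, 4], [6]].
After inserting 5: P = [[1, 4, 5], [6]].
After inserting 7: P = [[1, 4, 5, 7], [6]].
After inserting 3: P = [[1, 3, 5, 7], [4], [6]].
After inserting 2: P = [[1, 2, 5, 7], [3], [4], [6]].

So P = [[1, 2, 5, 7], [3], [4], [6]].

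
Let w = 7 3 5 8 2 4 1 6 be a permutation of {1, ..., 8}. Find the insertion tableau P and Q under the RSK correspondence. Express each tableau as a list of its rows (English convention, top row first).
Insert each entry of the permutation into P by Schensted row insertion, recording in Q the position of each new cell.

After inserting 7: P = [[7]].
After inserting 3: P = [[3], [7]].
After inserting 5: P = [[3, 5], [7]].
After inserting 8: P = [[3, 5, 8], [7]].
After inserting 2: P = [[2, 5, 8], [3], [7]].
After inserting 4: P = [[2, 4, 8], [3, 5], [7]].
After inserting 1: P = [[1, 4, 8], [2, 5], [3], [7]].
After inserting 6: P = [[1, 4, 6], [2, 5, 8], [3], [7]].

So P = [[1, 4, 6], [2, 5, 8], [3], [7]], Q = [[1, 3, 4], [2, 6, 8], [5], [7]].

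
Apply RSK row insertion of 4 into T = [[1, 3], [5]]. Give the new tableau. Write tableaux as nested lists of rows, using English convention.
4 is larger than every entry of row 1, so it is appended to row 1. The new tableau is [[1, 3, 4], [5]].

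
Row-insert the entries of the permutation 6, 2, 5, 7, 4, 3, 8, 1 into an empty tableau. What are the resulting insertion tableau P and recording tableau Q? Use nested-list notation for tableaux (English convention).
Insert each entry of the permutation into P by Schensted row insertion, recording in Q the position of each new cell.

After inserting 6: P = [[6]].
After inserting 2: P = [[2], [6]].
After inserting 5: P = [[2, 5], [6]].
After inserting 7: P = [[2, 5, 7], [6]].
After inserting 4: P = [[2, 4, 7], [5], [6]].
After inserting 3: P = [[2, 3, 7], [4], [5], [6]].
After inserting 8: P = [[2, 3, 7, 8], [4], [5], [6]].
After inserting 1: P = [[1, 3, 7, 8], [2], [4], [5], [6]].

So P = [[1, 3, 7, 8], [2], [4], [5], [6]], Q = [[1, 3, 4, 7], [2], [5], [6], [8]].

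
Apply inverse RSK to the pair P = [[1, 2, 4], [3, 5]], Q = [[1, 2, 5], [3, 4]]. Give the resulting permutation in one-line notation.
Reverse the RSK construction: for i from n down to 1, find the cell of Q containing i, remove the entry at that cell from P, and reverse-bump it up through P; the value ejected from row 1 is w(i).

Step i=5: Q has 5 at row 1, column 3; remove that cell from P, ejecting 4. So w(5) = 4. P is now [[1, 2], [3, 5]].
Step i=4: Q has 4 at row 2, column 2; remove 5 from row 2 of P and reverse-bump: 5 enters row 1 and ejects 2. So w(4) = 2. P is now [[1, 5], [3]].
Step i=3: Q has 3 at row 2, column 1; remove 3 from row 2 of P and reverse-bump: 3 enters row 1 and ejects 1. So w(3) = 1. P is now [[3, 5]].
Step i=2: Q has 2 at row 1, column 2; remove that cell from P, ejecting 5. So w(2) = 5. P is now [[3]].
Step i=1: Q has 1 at row 1, column 1; remove that cell from P, ejecting 3. So w(1) = 3. P is now [].

So w = 3 5 1 2 4.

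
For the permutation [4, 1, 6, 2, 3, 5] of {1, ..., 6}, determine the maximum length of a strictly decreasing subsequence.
2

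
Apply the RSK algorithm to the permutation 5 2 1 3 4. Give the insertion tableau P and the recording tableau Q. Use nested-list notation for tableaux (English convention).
Insert each entry of the permutation into P by Schensted row insertion, recording in Q the position of each new cell.

Insert 5: appended to row 1. P = [[5]].
Insert 2: 2 bumps 5 from row 1; 5 starts row 2. P = [[2], [5]].
Insert 1: 1 bumps 2 from row 1; 2 bumps 5 from row 2; 5 starts row 3. P = [[1], [2], [5]].
Insert 3: appended to row 1. P = [[1, 3], [2], [5]].
Insert 4: appended to row 1. P = [[1, 3, 4], [2], [5]].

So P = [[1, 3, 4], [2], [5]], Q = [[1, 4, 5], [2], [3]].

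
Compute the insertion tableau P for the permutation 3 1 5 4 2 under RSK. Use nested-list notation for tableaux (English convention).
P = [[1, 2], [3, 4], [5]]

Insert 3: appended to row 1. P = [[3]].
Insert 1: 1 bumps 3 from row 1; 3 starts row 2. P = [[1], [3]].
Insert 5: appended to row 1. P = [[1, 5], [3]].
Insert 4: 4 bumps 5 from row 1; 5 appends to row 2. P = [[1, 4], [3, 5]].
Insert 2: 2 bumps 4 from row 1; 4 bumps 5 from row 2; 5 starts row 3. P = [[1, 2], [3, 4], [5]].

So P = [[1, 2], [3, 4], [5]].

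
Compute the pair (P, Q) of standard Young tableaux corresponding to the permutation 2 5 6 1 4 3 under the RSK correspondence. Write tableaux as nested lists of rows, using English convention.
Insert each entry of the permutation into P by Schensted row insertion, recording in Q the position of each new cell.

Insert 2: appended to row 1. P = [[2]].
Insert 5: appended to row 1. P = [[2, 5]].
Insert 6: appended to row 1. P = [[2, 5, 6]].
Insert 1: 1 bumps 2 from row 1; 2 starts row 2. P = [[1, 5, 6], [2]].
Insert 4: 4 bumps 5 from row 1; 5 appends to row 2. P = [[1, 4, 6], [2, 5]].
Insert 3: 3 bumps 4 from row 1; 4 bumps 5 from row 2; 5 starts row 3. P = [[1, 3, 6], [2, 4], [5]].

So P = [[1, 3, 6], [2, 4], [5]], Q = [[1, 2, 3], [4, 5], [6]].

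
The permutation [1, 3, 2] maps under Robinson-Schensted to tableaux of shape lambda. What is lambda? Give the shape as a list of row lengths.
Row-insert each entry into an empty tableau.

After inserting 1: P = [[1]].
After inserting 3: P = [[1, 3]].
After inserting 2: P = [[1, 2], [3]].

The final insertion tableau P = [[1, 2], [3]] has shape [2, 1].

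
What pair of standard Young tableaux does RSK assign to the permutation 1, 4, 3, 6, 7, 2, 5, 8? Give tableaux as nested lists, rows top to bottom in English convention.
P = [[1, 2, 5, 7, 8], [3, 6], [4]], Q = [[1, 2, 4, 5, 8], [3, 7], [6]]

Insert each entry of the permutation into P by Schensted row insertion, recording in Q the position of each new cell.

Insert 1: appended to row 1. P = [[1]], Q = [[1]].
Insert 4: appended to row 1. P = [[1, 4]], Q = [[1, 2]].
Insert 3: 3 bumps 4 from row 1; 4 starts row 2. P = [[1, 3], [4]], Q = [[1, 2], [3]].
Insert 6: appended to row 1. P = [[1, 3, 6], [4]], Q = [[1, 2, 4], [3]].
Insert 7: appended to row 1. P = [[1, 3, 6, 7], [4]], Q = [[1, 2, 4, 5], [3]].
Insert 2: 2 bumps 3 from row 1; 3 bumps 4 from row 2; 4 starts row 3. P = [[1, 2, 6, 7], [3], [4]], Q = [[1, 2, 4, 5], [3], [6]].
Insert 5: 5 bumps 6 from row 1; 6 appends to row 2. P = [[1, 2, 5, 7], [3, 6], [4]], Q = [[1, 2, 4, 5], [3, 7], [6]].
Insert 8: appended to row 1. P = [[1, 2, 5, 7, 8], [3, 6], [4]], Q = [[1, 2, 4, 5, 8], [3, 7], [6]].

So P = [[1, 2, 5, 7, 8], [3, 6], [4]], Q = [[1, 2, 4, 5, 8], [3, 7], [6]].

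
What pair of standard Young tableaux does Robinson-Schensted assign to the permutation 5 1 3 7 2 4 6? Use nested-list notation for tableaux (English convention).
P = [[1, 2, 4, 6], [3, 7], [5]], Q = [[1, 3, 4, 7], [2, 6], [5]]

Insert each entry of the permutation into P by Schensted row insertion, recording in Q the position of each new cell.

Insert 5: appended to row 1. P = [[5]].
Insert 1: 1 bumps 5 from row 1; 5 starts row 2. P = [[1], [5]].
Insert 3: appended to row 1. P = [[1, 3], [5]].
Insert 7: appended to row 1. P = [[1, 3, 7], [5]].
Insert 2: 2 bumps 3 from row 1; 3 bumps 5 from row 2; 5 starts row 3. P = [[1, 2, 7], [3], [5]].
Insert 4: 4 bumps 7 from row 1; 7 appends to row 2. P = [[1, 2, 4], [3, 7], [5]].
Insert 6: appended to row 1. P = [[1, 2, 4, 6], [3, 7], [5]].

So P = [[1, 2, 4, 6], [3, 7], [5]], Q = [[1, 3, 4, 7], [2, 6], [5]].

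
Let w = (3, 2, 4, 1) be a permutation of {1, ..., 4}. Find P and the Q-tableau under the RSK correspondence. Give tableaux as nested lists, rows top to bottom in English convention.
Insert each entry of the permutation into P by Schensted row insertion, recording in Q the position of each new cell.

After inserting 3: P = [[3]].
After inserting 2: P = [[2], [3]].
After inserting 4: P = [[2, 4], [3]].
After inserting 1: P = [[1, 4], [2], [3]].

So P = [[1, 4], [2], [3]], Q = [[1, 3], [2], [4]].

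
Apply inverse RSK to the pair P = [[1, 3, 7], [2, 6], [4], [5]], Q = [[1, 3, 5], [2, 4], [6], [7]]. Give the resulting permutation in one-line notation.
5 2 6 4 7 3 1

Reverse the RSK construction: for i from n down to 1, find the cell of Q containing i, remove the entry at that cell from P, and reverse-bump it up through P; the value ejected from row 1 is w(i).

Step i=7: Q has 7 at row 4, column 1; remove 5 from row 4 of P and reverse-bump: 5 enters row 3 and ejects 4; 4 enters row 2 and ejects 2; 2 enters row 1 and ejects 1. So w(7) = 1. P is now [[2, 3, 7], [4, 6], [5]].
Step i=6: Q has 6 at row 3, column 1; remove 5 from row 3 of P and reverse-bump: 5 enters row 2 and ejects 4; 4 enters row 1 and ejects 3. So w(6) = 3. P is now [[2, 4, 7], [5, 6]].
Step i=5: Q has 5 at row 1, column 3; remove that cell from P, ejecting 7. So w(5) = 7. P is now [[2, 4], [5, 6]].
Step i=4: Q has 4 at row 2, column 2; remove 6 from row 2 of P and reverse-bump: 6 enters row 1 and ejects 4. So w(4) = 4. P is now [[2, 6], [5]].
Step i=3: Q has 3 at row 1, column 2; remove that cell from P, ejecting 6. So w(3) = 6. P is now [[2], [5]].
Step i=2: Q has 2 at row 2, column 1; remove 5 from row 2 of P and reverse-bump: 5 enters row 1 and ejects 2. So w(2) = 2. P is now [[5]].
Step i=1: Q has 1 at row 1, column 1; remove that cell from P, ejecting 5. So w(1) = 5. P is now [].

So w = 5 2 6 4 7 3 1.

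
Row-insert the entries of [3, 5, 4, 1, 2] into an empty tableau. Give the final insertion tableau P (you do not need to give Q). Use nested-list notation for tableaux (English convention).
P = [[1, 2], [3, 4], [5]]

Insert 3: appended to row 1. P = [[3]].
Insert 5: appended to row 1. P = [[3, 5]].
Insert 4: 4 bumps 5 from row 1; 5 starts row 2. P = [[3, 4], [5]].
Insert 1: 1 bumps 3 from row 1; 3 bumps 5 from row 2; 5 starts row 3. P = [[1, 4], [3], [5]].
Insert 2: 2 bumps 4 from row 1; 4 appends to row 2. P = [[1, 2], [3, 4], [5]].

So P = [[1, 2], [3, 4], [5]].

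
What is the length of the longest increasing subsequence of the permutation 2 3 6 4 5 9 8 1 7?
5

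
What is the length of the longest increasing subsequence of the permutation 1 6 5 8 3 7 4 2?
3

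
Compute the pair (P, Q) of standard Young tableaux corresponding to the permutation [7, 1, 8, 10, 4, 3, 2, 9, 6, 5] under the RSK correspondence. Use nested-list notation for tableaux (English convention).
P = [[1, 2, 5], [3, 6, 9], [4, 8], [7, 10]], Q = [[1, 3, 4], [2, 5, 8], [6, 9], [7, 10]]

Insert each entry of the permutation into P by Schensted row insertion, recording in Q the position of each new cell.

Insert 7: appended to row 1. P = [[7]].
Insert 1: 1 bumps 7 from row 1; 7 starts row 2. P = [[1], [7]].
Insert 8: appended to row 1. P = [[1, 8], [7]].
Insert 10: appended to row 1. P = [[1, 8, 10], [7]].
Insert 4: 4 bumps 8 from row 1; 8 appends to row 2. P = [[1, 4, 10], [7, 8]].
Insert 3: 3 bumps 4 from row 1; 4 bumps 7 from row 2; 7 starts row 3. P = [[1, 3, 10], [4, 8], [7]].
Insert 2: 2 bumps 3 from row 1; 3 bumps 4 from row 2; 4 bumps 7 from row 3; 7 starts row 4. P = [[1, 2, 10], [3, 8], [4], [7]].
Insert 9: 9 bumps 10 from row 1; 10 appends to row 2. P = [[1, 2, 9], [3, 8, 10], [4], [7]].
Insert 6: 6 bumps 9 from row 1; 9 bumps 10 from row 2; 10 appends to row 3. P = [[1, 2, 6], [3, 8, 9], [4, 10], [7]].
Insert 5: 5 bumps 6 from row 1; 6 bumps 8 from row 2; 8 bumps 10 from row 3; 10 appends to row 4. P = [[1, 2, 5], [3, 6, 9], [4, 8], [7, 10]].

So P = [[1, 2, 5], [3, 6, 9], [4, 8], [7, 10]], Q = [[1, 3, 4], [2, 5, 8], [6, 9], [7, 10]].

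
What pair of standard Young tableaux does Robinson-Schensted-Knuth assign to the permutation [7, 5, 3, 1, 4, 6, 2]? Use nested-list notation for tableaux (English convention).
Insert each entry of the permutation into P by Schensted row insertion, recording in Q the position of each new cell.

Insert 7: appended to row 1. P = [[7]].
Insert 5: 5 bumps 7 from row 1; 7 starts row 2. P = [[5], [7]].
Insert 3: 3 bumps 5 from row 1; 5 bumps 7 from row 2; 7 starts row 3. P = [[3], [5], [7]].
Insert 1: 1 bumps 3 from row 1; 3 bumps 5 from row 2; 5 bumps 7 from row 3; 7 starts row 4. P = [[1], [3], [5], [7]].
Insert 4: appended to row 1. P = [[1, 4], [3], [5], [7]].
Insert 6: appended to row 1. P = [[1, 4, 6], [3], [5], [7]].
Insert 2: 2 bumps 4 from row 1; 4 appends to row 2. P = [[1, 2, 6], [3, 4], [5], [7]].

So P = [[1, 2, 6], [3, 4], [5], [7]], Q = [[1, 5, 6], [2, 7], [3], [4]].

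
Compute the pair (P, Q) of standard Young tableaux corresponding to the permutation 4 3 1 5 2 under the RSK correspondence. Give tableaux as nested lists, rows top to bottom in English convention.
P = [[1, 2], [3, 5], [4]], Q = [[1, 4], [2, 5], [3]]

Insert each entry of the permutation into P by Schensted row insertion, recording in Q the position of each new cell.

Insert 4: appended to row 1. P = [[4]].
Insert 3: 3 bumps 4 from row 1; 4 starts row 2. P = [[3], [4]].
Insert 1: 1 bumps 3 from row 1; 3 bumps 4 from row 2; 4 starts row 3. P = [[1], [3], [4]].
Insert 5: appended to row 1. P = [[1, 5], [3], [4]].
Insert 2: 2 bumps 5 from row 1; 5 appends to row 2. P = [[1, 2], [3, 5], [4]].

So P = [[1, 2], [3, 5], [4]], Q = [[1, 4], [2, 5], [3]].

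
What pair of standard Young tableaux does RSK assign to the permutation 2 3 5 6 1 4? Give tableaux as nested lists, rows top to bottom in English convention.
Insert each entry of the permutation into P by Schensted row insertion, recording in Q the position of each new cell.

After inserting 2: P = [[2]].
After inserting 3: P = [[2, 3]].
After inserting 5: P = [[2, 3, 5]].
After inserting 6: P = [[2, 3, 5, 6]].
After inserting 1: P = [[1, 3, 5, 6], [2]].
After inserting 4: P = [[1, 3, 4, 6], [2, 5]].

So P = [[1, 3, 4, 6], [2, 5]], Q = [[1, 2, 3, 4], [5, 6]].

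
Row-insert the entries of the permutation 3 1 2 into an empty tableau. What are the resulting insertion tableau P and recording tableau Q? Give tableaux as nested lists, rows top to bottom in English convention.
P = [[1, 2], [3]], Q = [[1, 3], [2]]

Insert each entry of the permutation into P by Schensted row insertion, recording in Q the position of each new cell.

Insert 3: appended to row 1. P = [[3]], Q = [[1]].
Insert 1: 1 bumps 3 from row 1; 3 starts row 2. P = [[1], [3]], Q = [[1], [2]].
Insert 2: appended to row 1. P = [[1, 2], [3]], Q = [[1, 3], [2]].

So P = [[1, 2], [3]], Q = [[1, 3], [2]].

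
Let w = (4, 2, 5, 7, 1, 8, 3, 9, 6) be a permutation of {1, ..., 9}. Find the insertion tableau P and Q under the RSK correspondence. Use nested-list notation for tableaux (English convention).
P = [[1, 3, 6, 8, 9], [2, 5, 7], [4]], Q = [[1, 3, 4, 6, 8], [2, 7, 9], [5]]

Insert each entry of the permutation into P by Schensted row insertion, recording in Q the position of each new cell.

Insert 4: appended to row 1. P = [[4]].
Insert 2: 2 bumps 4 from row 1; 4 starts row 2. P = [[2], [4]].
Insert 5: appended to row 1. P = [[2, 5], [4]].
Insert 7: appended to row 1. P = [[2, 5, 7], [4]].
Insert 1: 1 bumps 2 from row 1; 2 bumps 4 from row 2; 4 starts row 3. P = [[1, 5, 7], [2], [4]].
Insert 8: appended to row 1. P = [[1, 5, 7, 8], [2], [4]].
Insert 3: 3 bumps 5 from row 1; 5 appends to row 2. P = [[1, 3, 7, 8], [2, 5], [4]].
Insert 9: appended to row 1. P = [[1, 3, 7, 8, 9], [2, 5], [4]].
Insert 6: 6 bumps 7 from row 1; 7 appends to row 2. P = [[1, 3, 6, 8, 9], [2, 5, 7], [4]].

So P = [[1, 3, 6, 8, 9], [2, 5, 7], [4]], Q = [[1, 3, 4, 6, 8], [2, 7, 9], [5]].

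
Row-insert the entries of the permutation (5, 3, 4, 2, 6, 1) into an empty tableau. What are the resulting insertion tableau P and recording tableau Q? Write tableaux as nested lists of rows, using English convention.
Insert each entry of the permutation into P by Schensted row insertion, recording in Q the position of each new cell.

Insert 5: appended to row 1. P = [[5]].
Insert 3: 3 bumps 5 from row 1; 5 starts row 2. P = [[3], [5]].
Insert 4: appended to row 1. P = [[3, 4], [5]].
Insert 2: 2 bumps 3 from row 1; 3 bumps 5 from row 2; 5 starts row 3. P = [[2, 4], [3], [5]].
Insert 6: appended to row 1. P = [[2, 4, 6], [3], [5]].
Insert 1: 1 bumps 2 from row 1; 2 bumps 3 from row 2; 3 bumps 5 from row 3; 5 starts row 4. P = [[1, 4, 6], [2], [3], [5]].

So P = [[1, 4, 6], [2], [3], [5]], Q = [[1, 3, 5], [2], [4], [6]].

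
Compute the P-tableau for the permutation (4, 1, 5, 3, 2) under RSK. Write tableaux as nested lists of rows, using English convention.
P = [[1, 2], [3, 5], [4]]

Insert 4: appended to row 1. P = [[4]].
Insert 1: 1 bumps 4 from row 1; 4 starts row 2. P = [[1], [4]].
Insert 5: appended to row 1. P = [[1, 5], [4]].
Insert 3: 3 bumps 5 from row 1; 5 appends to row 2. P = [[1, 3], [4, 5]].
Insert 2: 2 bumps 3 from row 1; 3 bumps 4 from row 2; 4 starts row 3. P = [[1, 2], [3, 5], [4]].

So P = [[1, 2], [3, 5], [4]].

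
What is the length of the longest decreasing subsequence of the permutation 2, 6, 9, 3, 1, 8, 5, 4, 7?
4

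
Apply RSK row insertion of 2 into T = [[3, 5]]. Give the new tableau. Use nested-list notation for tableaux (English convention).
In row 1, 2 replaces 3 (the leftmost entry greater than 2); 3 is bumped to row 2. 3 starts a new row 2. The new tableau is [[2, 5], [3]].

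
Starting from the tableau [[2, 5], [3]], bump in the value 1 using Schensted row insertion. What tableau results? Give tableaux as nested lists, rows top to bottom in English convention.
[[1, 5], [2], [3]]

In row 1, 1 replaces 2 (the leftmost entry greater than 1); 2 is bumped to row 2. In row 2, 2 replaces 3 (the leftmost entry greater than 2); 3 is bumped to row 3. 3 starts a new row 3. The new tableau is [[1, 5], [2], [3]].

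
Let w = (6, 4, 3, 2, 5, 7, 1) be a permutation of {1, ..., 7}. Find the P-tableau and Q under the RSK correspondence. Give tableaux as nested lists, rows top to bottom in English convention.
P = [[1, 5, 7], [2], [3], [4], [6]], Q = [[1, 5, 6], [2], [3], [4], [7]]

Insert each entry of the permutation into P by Schensted row insertion, recording in Q the position of each new cell.

Insert 6: appended to row 1. P = [[6]].
Insert 4: 4 bumps 6 from row 1; 6 starts row 2. P = [[4], [6]].
Insert 3: 3 bumps 4 from row 1; 4 bumps 6 from row 2; 6 starts row 3. P = [[3], [4], [6]].
Insert 2: 2 bumps 3 from row 1; 3 bumps 4 from row 2; 4 bumps 6 from row 3; 6 starts row 4. P = [[2], [3], [4], [6]].
Insert 5: appended to row 1. P = [[2, 5], [3], [4], [6]].
Insert 7: appended to row 1. P = [[2, 5, 7], [3], [4], [6]].
Insert 1: 1 bumps 2 from row 1; 2 bumps 3 from row 2; 3 bumps 4 from row 3; 4 bumps 6 from row 4; 6 starts row 5. P = [[1, 5, 7], [2], [3], [4], [6]].

So P = [[1, 5, 7], [2], [3], [4], [6]], Q = [[1, 5, 6], [2], [3], [4], [7]].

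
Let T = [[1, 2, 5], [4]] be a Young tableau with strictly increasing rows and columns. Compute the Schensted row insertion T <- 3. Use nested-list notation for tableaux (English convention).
[[1, 2, 3], [4, 5]]

In row 1, 3 replaces 5 (the leftmost entry greater than 3); 5 is bumped to row 2. 5 is appended to row 2. The new tableau is [[1, 2, 3], [4, 5]].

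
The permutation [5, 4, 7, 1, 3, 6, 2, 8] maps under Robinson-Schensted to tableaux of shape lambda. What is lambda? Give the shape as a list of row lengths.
[4, 2, 1, 1]

Row-insert each entry into an empty tableau.

After inserting 5: P = [[5]].
After inserting 4: P = [[4], [5]].
After inserting 7: P = [[4, 7], [5]].
After inserting 1: P = [[1, 7], [4], [5]].
After inserting 3: P = [[1, 3], [4, 7], [5]].
After inserting 6: P = [[1, 3, 6], [4, 7], [5]].
After inserting 2: P = [[1, 2, 6], [3, 7], [4], [5]].
After inserting 8: P = [[1, 2, 6, 8], [3, 7], [4], [5]].

The final insertion tableau P = [[1, 2, 6, 8], [3, 7], [4], [5]] has shape [4, 2, 1, 1].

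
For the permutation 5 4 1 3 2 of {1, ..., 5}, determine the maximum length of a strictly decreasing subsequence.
4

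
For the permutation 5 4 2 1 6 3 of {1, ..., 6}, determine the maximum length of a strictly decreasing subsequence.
4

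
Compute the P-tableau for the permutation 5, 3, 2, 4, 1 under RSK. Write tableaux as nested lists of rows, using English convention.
Insert 5: appended to row 1. P = [[5]].
Insert 3: 3 bumps 5 from row 1; 5 starts row 2. P = [[3], [5]].
Insert 2: 2 bumps 3 from row 1; 3 bumps 5 from row 2; 5 starts row 3. P = [[2], [3], [5]].
Insert 4: appended to row 1. P = [[2, 4], [3], [5]].
Insert 1: 1 bumps 2 from row 1; 2 bumps 3 from row 2; 3 bumps 5 from row 3; 5 starts row 4. P = [[1, 4], [2], [3], [5]].

So P = [[1, 4], [2], [3], [5]].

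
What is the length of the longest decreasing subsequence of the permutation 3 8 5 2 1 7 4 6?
4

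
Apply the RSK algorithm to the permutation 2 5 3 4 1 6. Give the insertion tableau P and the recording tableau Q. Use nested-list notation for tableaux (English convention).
P = [[1, 3, 4, 6], [2], [5]], Q = [[1, 2, 4, 6], [3], [5]]

Insert each entry of the permutation into P by Schensted row insertion, recording in Q the position of each new cell.

Insert 2: appended to row 1. P = [[2]].
Insert 5: appended to row 1. P = [[2, 5]].
Insert 3: 3 bumps 5 from row 1; 5 starts row 2. P = [[2, 3], [5]].
Insert 4: appended to row 1. P = [[2, 3, 4], [5]].
Insert 1: 1 bumps 2 from row 1; 2 bumps 5 from row 2; 5 starts row 3. P = [[1, 3, 4], [2], [5]].
Insert 6: appended to row 1. P = [[1, 3, 4, 6], [2], [5]].

So P = [[1, 3, 4, 6], [2], [5]], Q = [[1, 2, 4, 6], [3], [5]].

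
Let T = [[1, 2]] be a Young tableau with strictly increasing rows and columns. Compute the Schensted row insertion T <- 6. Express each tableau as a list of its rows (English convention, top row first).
6 is larger than every entry of row 1, so it is appended to row 1. The new tableau is [[1, 2, 6]].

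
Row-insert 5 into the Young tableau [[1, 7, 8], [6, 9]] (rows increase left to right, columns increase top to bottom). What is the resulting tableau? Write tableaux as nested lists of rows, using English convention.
[[1, 5, 8], [6, 7], [9]]

In row 1, 5 replaces 7 (the leftmost entry greater than 5); 7 is bumped to row 2. In row 2, 7 replaces 9 (the leftmost entry greater than 7); 9 is bumped to row 3. 9 starts a new row 3. The new tableau is [[1, 5, 8], [6, 7], [9]].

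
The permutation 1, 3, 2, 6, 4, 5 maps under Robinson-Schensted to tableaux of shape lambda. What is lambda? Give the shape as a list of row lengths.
[4, 2]

Row-insert each entry into an empty tableau.

After inserting 1: P = [[1]].
After inserting 3: P = [[1, 3]].
After inserting 2: P = [[1, 2], [3]].
After inserting 6: P = [[1, 2, 6], [3]].
After inserting 4: P = [[1, 2, 4], [3, 6]].
After inserting 5: P = [[1, 2, 4, 5], [3, 6]].

The final insertion tableau P = [[1, 2, 4, 5], [3, 6]] has shape [4, 2].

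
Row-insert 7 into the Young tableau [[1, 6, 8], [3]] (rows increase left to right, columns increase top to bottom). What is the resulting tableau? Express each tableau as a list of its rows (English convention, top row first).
[[1, 6, 7], [3, 8]]

In row 1, 7 replaces 8 (the leftmost entry greater than 7); 8 is bumped to row 2. 8 is appended to row 2. The new tableau is [[1, 6, 7], [3, 8]].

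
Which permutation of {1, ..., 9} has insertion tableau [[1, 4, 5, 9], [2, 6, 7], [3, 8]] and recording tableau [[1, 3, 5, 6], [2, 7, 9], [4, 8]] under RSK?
3 2 6 1 8 9 7 4 5

Reverse the RSK construction: for i from n down to 1, find the cell of Q containing i, remove the entry at that cell from P, and reverse-bump it up through P; the value ejected from row 1 is w(i).

Step i=9: Q has 9 at row 2, column 3; remove 7 from row 2 of P and reverse-bump: 7 enters row 1 and ejects 5. So w(9) = 5. P is now [[1, 4, 7, 9], [2, 6], [3, 8]].
Step i=8: Q has 8 at row 3, column 2; remove 8 from row 3 of P and reverse-bump: 8 enters row 2 and ejects 6; 6 enters row 1 and ejects 4. So w(8) = 4. P is now [[1, 6, 7, 9], [2, 8], [3]].
Step i=7: Q has 7 at row 2, column 2; remove 8 from row 2 of P and reverse-bump: 8 enters row 1 and ejects 7. So w(7) = 7. P is now [[1, 6, 8, 9], [2], [3]].
Step i=6: Q has 6 at row 1, column 4; remove that cell from P, ejecting 9. So w(6) = 9. P is now [[1, 6, 8], [2], [3]].
Step i=5: Q has 5 at row 1, column 3; remove that cell from P, ejecting 8. So w(5) = 8. P is now [[1, 6], [2], [3]].
Step i=4: Q has 4 at row 3, column 1; remove 3 from row 3 of P and reverse-bump: 3 enters row 2 and ejects 2; 2 enters row 1 and ejects 1. So w(4) = 1. P is now [[2, 6], [3]].
Step i=3: Q has 3 at row 1, column 2; remove that cell from P, ejecting 6. So w(3) = 6. P is now [[2], [3]].
Step i=2: Q has 2 at row 2, column 1; remove 3 from row 2 of P and reverse-bump: 3 enters row 1 and ejects 2. So w(2) = 2. P is now [[3]].
Step i=1: Q has 1 at row 1, column 1; remove that cell from P, ejecting 3. So w(1) = 3. P is now [].

So w = 3 2 6 1 8 9 7 4 5.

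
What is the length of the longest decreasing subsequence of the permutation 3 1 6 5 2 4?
3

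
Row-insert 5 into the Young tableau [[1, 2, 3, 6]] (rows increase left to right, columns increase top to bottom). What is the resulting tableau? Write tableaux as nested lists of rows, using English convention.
In row 1, 5 replaces 6 (the leftmost entry greater than 5); 6 is bumped to row 2. 6 starts a new row 2. The new tableau is [[1, 2, 3, 5], [6]].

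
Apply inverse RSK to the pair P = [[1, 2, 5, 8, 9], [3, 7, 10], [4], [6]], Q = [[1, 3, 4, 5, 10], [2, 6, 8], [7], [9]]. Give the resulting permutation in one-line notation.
6 1 4 7 10 5 3 8 2 9

Reverse the RSK construction: for i from n down to 1, find the cell of Q containing i, remove the entry at that cell from P, and reverse-bump it up through P; the value ejected from row 1 is w(i).

Step i=10: Q has 10 at row 1, column 5; remove that cell from P, ejecting 9. So w(10) = 9. P is now [[1, 2, 5, 8], [3, 7, 10], [4], [6]].
Step i=9: Q has 9 at row 4, column 1; remove 6 from row 4 of P and reverse-bump: 6 enters row 3 and ejects 4; 4 enters row 2 and ejects 3; 3 enters row 1 and ejects 2. So w(9) = 2. P is now [[1, 3, 5, 8], [4, 7, 10], [6]].
Step i=8: Q has 8 at row 2, column 3; remove 10 from row 2 of P and reverse-bump: 10 enters row 1 and ejects 8. So w(8) = 8. P is now [[1, 3, 5, 10], [4, 7], [6]].
Step i=7: Q has 7 at row 3, column 1; remove 6 from row 3 of P and reverse-bump: 6 enters row 2 and ejects 4; 4 enters row 1 and ejects 3. So w(7) = 3. P is now [[1, 4, 5, 10], [6, 7]].
Step i=6: Q has 6 at row 2, column 2; remove 7 from row 2 of P and reverse-bump: 7 enters row 1 and ejects 5. So w(6) = 5. P is now [[1, 4, 7, 10], [6]].
Step i=5: Q has 5 at row 1, column 4; remove that cell from P, ejecting 10. So w(5) = 10. P is now [[1, 4, 7], [6]].
Step i=4: Q has 4 at row 1, column 3; remove that cell from P, ejecting 7. So w(4) = 7. P is now [[1, 4], [6]].
Step i=3: Q has 3 at row 1, column 2; remove that cell from P, ejecting 4. So w(3) = 4. P is now [[1], [6]].
Step i=2: Q has 2 at row 2, column 1; remove 6 from row 2 of P and reverse-bump: 6 enters row 1 and ejects 1. So w(2) = 1. P is now [[6]].
Step i=1: Q has 1 at row 1, column 1; remove that cell from P, ejecting 6. So w(1) = 6. P is now [].

So w = 6 1 4 7 10 5 3 8 2 9.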